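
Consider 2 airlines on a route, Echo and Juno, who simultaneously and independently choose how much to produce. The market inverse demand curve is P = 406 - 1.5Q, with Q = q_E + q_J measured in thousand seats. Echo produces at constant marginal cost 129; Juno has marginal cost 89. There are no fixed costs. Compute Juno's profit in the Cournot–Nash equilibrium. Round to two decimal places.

9440.67

Echo's profit: π_E = (406 - 1.5Q)q_E - (129q_E). Setting ∂π_E/∂q_E = 0: 277 - 3q_E - (3/2)(q_J) = 0.
Juno's profit: π_J = (406 - 1.5Q)q_J - (89q_J). Setting ∂π_J/∂q_J = 0: 317 - 3q_J - (3/2)(q_E) = 0.
Rearranging gives the reaction functions q_E = (277 - (3/2)q_J)/3 and q_J = (317 - (3/2)q_E)/3.
Solving the pair: q_E = 158/3, q_J = 238/3.
Price P = 406 - (3/2)·132 = 208.
Juno's profit: (208 - 89)·(238/3) = 9440.6667.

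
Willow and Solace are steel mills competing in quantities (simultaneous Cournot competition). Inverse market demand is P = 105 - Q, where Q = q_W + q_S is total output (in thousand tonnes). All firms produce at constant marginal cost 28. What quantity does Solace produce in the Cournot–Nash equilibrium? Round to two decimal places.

25.67

Each firm earns π_i = (105 - Q)q_i - 28q_i.
First-order condition (treating rivals' output as given): 77 - 2q_i - q_j = 0.
With identical firms every q_j equals q_i, so q_j = q_i and 77 = 3q_i, giving q_i = 77/3.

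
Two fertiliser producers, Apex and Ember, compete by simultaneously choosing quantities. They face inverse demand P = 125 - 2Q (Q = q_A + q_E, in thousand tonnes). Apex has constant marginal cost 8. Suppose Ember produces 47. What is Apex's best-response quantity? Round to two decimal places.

With the rival's output fixed at 47, Apex's profit is π_A = (125 - 2·47 - 2q_A)q_A - (8q_A) = (31 - 2q_A)q_A - (8q_A).
∂π_A/∂q_A = 23 - 4q_A = 0, so q_A = 23/4.

5.75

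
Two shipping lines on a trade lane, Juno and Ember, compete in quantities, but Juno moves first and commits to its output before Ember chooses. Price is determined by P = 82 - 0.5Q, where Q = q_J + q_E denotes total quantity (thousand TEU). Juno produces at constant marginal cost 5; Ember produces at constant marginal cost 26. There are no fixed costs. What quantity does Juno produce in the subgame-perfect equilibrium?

98

The follower Ember best-responds to any q_J: π_E = (82 - 0.5Q)q_E - 26q_E.
∂π_E/∂q_E = 56 - (1/2)q_J - q_E = 0 gives the reaction function q_E = (56 - (1/2)q_J).
The leader anticipates this reaction. Substituting into P = 82 - 0.5Q gives P = 54 - (1/4)q_J, so π_J = (54 - (1/4)q_J)q_J - 5q_J.
The leader's first-order condition 49 - (1/2)q_J = 0 yields q_J = 98.
Then q_E = (56 - (1/2)·98) = 7.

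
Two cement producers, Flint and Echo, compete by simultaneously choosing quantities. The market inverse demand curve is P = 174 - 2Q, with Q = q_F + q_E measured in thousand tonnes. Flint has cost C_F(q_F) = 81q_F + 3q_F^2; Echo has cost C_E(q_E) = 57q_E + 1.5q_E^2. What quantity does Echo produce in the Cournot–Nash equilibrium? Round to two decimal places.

Flint's profit: π_F = (174 - 2Q)q_F - (81q_F + 3q_F²). Setting ∂π_F/∂q_F = 0: 93 - 10q_F - 2(q_E) = 0.
Echo's first-order condition: 117 - 7q_E - 2(q_F) = 0.
So q_F = (93 - 2q_E)/10 and q_E = (117 - 2q_F)/7.
Solving the pair: q_F = 139/22, q_E = 164/11.

14.91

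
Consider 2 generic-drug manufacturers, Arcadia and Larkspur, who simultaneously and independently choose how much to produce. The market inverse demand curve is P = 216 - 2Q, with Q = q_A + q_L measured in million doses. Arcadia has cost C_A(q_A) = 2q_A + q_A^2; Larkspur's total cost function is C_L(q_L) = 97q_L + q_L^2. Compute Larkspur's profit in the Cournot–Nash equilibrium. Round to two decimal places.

Arcadia's profit: π_A = (216 - 2Q)q_A - (2q_A + q_A²). Setting ∂π_A/∂q_A = 0: 214 - 6q_A - 2(q_L) = 0.
Larkspur's profit: π_L = (216 - 2Q)q_L - (97q_L + q_L²). Setting ∂π_L/∂q_L = 0: 119 - 6q_L - 2(q_A) = 0.
Rearranging gives the reaction functions q_A = (214 - 2q_L)/6 and q_L = (119 - 2q_A)/6.
Substituting one into the other gives q_A = 523/16 and q_L = 143/16.
Price P = 216 - 2·(333/8) = 531/4.
Larkspur's profit: (531/4)·(143/16) - 97·(143/16) - (143/16)² = 239.6367.

239.64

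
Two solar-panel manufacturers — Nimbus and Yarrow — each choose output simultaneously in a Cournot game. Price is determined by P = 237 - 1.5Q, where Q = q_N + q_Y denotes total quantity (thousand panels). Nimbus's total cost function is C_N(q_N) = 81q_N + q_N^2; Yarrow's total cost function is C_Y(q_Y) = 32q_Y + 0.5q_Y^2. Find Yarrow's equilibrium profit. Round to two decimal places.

3971.79

Nimbus's profit: π_N = (237 - 1.5Q)q_N - (81q_N + q_N²). Setting ∂π_N/∂q_N = 0: 156 - 5q_N - (3/2)(q_Y) = 0.
Yarrow's profit: π_Y = (237 - 1.5Q)q_Y - (32q_Y + (1/2)q_Y²). Setting ∂π_Y/∂q_Y = 0: 205 - 4q_Y - (3/2)(q_N) = 0.
Best responses: q_N = (156 - (3/2)q_Y)/5, q_Y = (205 - (3/2)q_N)/4.
Substituting one into the other gives q_N = 1266/71 and q_Y = 44.5634.
Price P = 237 - (3/2)·62.3944 = 143.4085.
Yarrow's profit: 143.4085·44.5634 - 32·44.5634 - (1/2)·44.5634² = 3971.7897.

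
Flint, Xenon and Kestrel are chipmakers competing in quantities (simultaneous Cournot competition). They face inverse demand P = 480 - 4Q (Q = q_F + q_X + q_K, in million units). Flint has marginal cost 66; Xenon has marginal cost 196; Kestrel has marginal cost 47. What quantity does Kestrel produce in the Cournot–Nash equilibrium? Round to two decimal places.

37.56

Flint's profit: π_F = (480 - 4Q)q_F - (66q_F). Setting ∂π_F/∂q_F = 0: 414 - 8q_F - 4(q_X + q_K) = 0.
Xenon's first-order condition: 284 - 8q_X - 4(q_F + q_K) = 0.
Kestrel's first-order condition: 433 - 8q_K - 4(q_F + q_X) = 0.
Summing all 3 equations gives 1131 − 16Q = 0, hence Q = 1131/16.
Back-substituting: q_F = (414 − 1131/4)/4 = 525/16, q_X = (284 − 1131/4)/4 = 5/16, q_K = (433 − 1131/4)/4 = 601/16.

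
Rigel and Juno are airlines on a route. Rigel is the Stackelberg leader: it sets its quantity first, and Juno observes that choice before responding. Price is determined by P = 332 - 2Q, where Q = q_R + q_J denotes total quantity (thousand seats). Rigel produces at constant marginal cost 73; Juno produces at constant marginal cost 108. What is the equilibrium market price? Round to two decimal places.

The follower Juno best-responds to any q_R: π_J = (332 - 2Q)q_J - 108q_J.
∂π_J/∂q_J = 224 - 2q_R - 4q_J = 0 gives the reaction function q_J = (224 - 2q_R)/4.
The leader anticipates this reaction. Substituting into P = 332 - 2Q gives P = 220 - q_R, so π_R = (220 - q_R)q_R - 73q_R.
The leader's first-order condition 147 - 2q_R = 0 yields q_R = 147/2.
Then q_J = (224 - 2·(147/2))/4 = 77/4.
Total output Q = 371/4, so price P = 332 - 2·(371/4) = 293/2.

146.50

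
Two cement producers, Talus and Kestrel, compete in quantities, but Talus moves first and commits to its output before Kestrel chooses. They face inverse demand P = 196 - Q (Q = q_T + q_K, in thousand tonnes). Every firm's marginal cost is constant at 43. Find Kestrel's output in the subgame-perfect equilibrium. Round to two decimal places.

38.25

Solve by backward induction. Given q_T, the follower Kestrel maximises π_K = (196 - q_T - q_K)q_K - 43q_K.
Follower FOC: 153 - q_T - 2q_K = 0, so q_K(q_T) = (153 - q_T)/2.
The leader anticipates this reaction. Substituting into P = 196 - Q gives P = 239/2 - (1/2)q_T, so π_T = (239/2 - (1/2)q_T)q_T - 43q_T.
Leader FOC: 153/2 - q_T = 0, so q_T = 153/2.
Then q_K = (153 - 153/2)/2 = 153/4.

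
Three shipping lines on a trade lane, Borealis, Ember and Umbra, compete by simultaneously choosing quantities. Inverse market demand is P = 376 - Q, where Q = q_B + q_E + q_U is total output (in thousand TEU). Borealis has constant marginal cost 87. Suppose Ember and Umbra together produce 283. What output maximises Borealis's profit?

With rivals' combined output fixed at 283, Borealis's profit is π_B = (376 - 283 - q_B)q_B - (87q_B) = (93 - q_B)q_B - (87q_B).
∂π_B/∂q_B = 6 - 2q_B = 0, so q_B = 3.

3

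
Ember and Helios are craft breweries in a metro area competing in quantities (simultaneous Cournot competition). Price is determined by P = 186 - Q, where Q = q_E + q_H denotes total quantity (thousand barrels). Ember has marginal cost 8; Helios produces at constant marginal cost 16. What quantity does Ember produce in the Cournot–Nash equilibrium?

62

Ember's profit: π_E = (186 - Q)q_E - (8q_E). Setting ∂π_E/∂q_E = 0: 178 - 2q_E - (q_H) = 0.
Helios's first-order condition: 170 - 2q_H - (q_E) = 0.
So q_E = (178 - q_H)/2 and q_H = (170 - q_E)/2.
Solving the pair: q_E = 62, q_H = 54.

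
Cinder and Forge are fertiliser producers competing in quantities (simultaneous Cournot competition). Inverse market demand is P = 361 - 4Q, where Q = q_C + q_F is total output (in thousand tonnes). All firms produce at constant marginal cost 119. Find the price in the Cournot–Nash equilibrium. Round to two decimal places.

A representative firm's profit is π_i = q_i(361 - 4Q) - 119q_i.
First-order condition (treating rivals' output as given): 242 - 8q_i - 4q_j = 0.
With identical firms every q_j equals q_i, so q_j = q_i and 242 = 12q_i, giving q_i = 121/6.
Total output Q = 121/3, so price P = 361 - 4·(121/3) = 599/3.

199.67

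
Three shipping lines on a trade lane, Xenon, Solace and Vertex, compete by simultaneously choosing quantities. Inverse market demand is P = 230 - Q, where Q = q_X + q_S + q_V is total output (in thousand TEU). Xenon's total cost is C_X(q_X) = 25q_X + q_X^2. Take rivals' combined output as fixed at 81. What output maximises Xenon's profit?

With rivals' combined output fixed at 81, Xenon's profit is π_X = (230 - 81 - q_X)q_X - (25q_X + q_X²) = (149 - q_X)q_X - (25q_X + q_X²).
∂π_X/∂q_X = 124 - 4q_X = 0, so q_X = 31.

31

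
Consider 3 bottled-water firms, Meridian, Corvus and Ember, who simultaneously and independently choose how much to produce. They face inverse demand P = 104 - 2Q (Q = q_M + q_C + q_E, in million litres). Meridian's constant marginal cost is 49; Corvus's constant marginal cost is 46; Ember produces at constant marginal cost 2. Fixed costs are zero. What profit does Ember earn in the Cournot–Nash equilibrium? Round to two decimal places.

1164.03

Meridian's profit: π_M = (104 - 2Q)q_M - (49q_M). Setting ∂π_M/∂q_M = 0: 55 - 4q_M - 2(q_C + q_E) = 0.
Corvus's first-order condition: 58 - 4q_C - 2(q_M + q_E) = 0.
Ember's first-order condition: 102 - 4q_E - 2(q_M + q_C) = 0.
Adding the 3 first-order conditions: 215 − 8Q = 0, so Q = 215/8.
Back-substituting: q_M = (55 − 215/4)/2 = 5/8, q_C = (58 − 215/4)/2 = 17/8, q_E = (102 − 215/4)/2 = 193/8.
Price P = 104 - 2·(215/8) = 201/4.
Ember's profit: (201/4 - 2)·(193/8) = 1164.0313.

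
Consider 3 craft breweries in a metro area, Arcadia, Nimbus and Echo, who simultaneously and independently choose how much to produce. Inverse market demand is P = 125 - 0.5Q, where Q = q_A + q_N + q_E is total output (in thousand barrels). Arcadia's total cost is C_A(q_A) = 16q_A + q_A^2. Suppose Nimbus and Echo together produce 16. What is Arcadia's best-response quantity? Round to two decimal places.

33.67

With rivals' combined output fixed at 16, Arcadia's profit is π_A = (125 - (1/2)·16 - (1/2)q_A)q_A - (16q_A + q_A²) = (117 - (1/2)q_A)q_A - (16q_A + q_A²).
∂π_A/∂q_A = 101 - 3q_A = 0, so q_A = 101/3.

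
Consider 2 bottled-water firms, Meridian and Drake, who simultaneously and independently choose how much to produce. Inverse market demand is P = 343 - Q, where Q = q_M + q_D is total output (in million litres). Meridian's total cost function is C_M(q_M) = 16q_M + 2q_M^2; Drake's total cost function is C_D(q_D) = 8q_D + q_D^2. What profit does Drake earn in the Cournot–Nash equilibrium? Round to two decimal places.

10708.84

Meridian's profit: π_M = (343 - Q)q_M - (16q_M + 2q_M²). Setting ∂π_M/∂q_M = 0: 327 - 6q_M - (q_D) = 0.
Drake's profit: π_D = (343 - Q)q_D - (8q_D + q_D²). Setting ∂π_D/∂q_D = 0: 335 - 4q_D - (q_M) = 0.
Rearranging gives the reaction functions q_M = (327 - q_D)/6 and q_D = (335 - q_M)/4.
Substituting one into the other gives q_M = 973/23 and q_D = 1683/23.
Price P = 343 - 115.4783 = 227.5217.
Drake's profit: 227.5217·(1683/23) - 8·(1683/23) - (1683/23)² = 10708.8431.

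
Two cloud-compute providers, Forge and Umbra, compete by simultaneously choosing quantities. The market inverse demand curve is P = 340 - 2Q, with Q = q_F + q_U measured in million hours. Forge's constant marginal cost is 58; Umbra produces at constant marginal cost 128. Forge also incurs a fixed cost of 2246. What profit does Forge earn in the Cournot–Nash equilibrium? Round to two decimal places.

4637.56

Forge's profit: π_F = (340 - 2Q)q_F - (58q_F). Setting ∂π_F/∂q_F = 0: 282 - 4q_F - 2(q_U) = 0.
Umbra's profit: π_U = (340 - 2Q)q_U - (128q_U). Setting ∂π_U/∂q_U = 0: 212 - 4q_U - 2(q_F) = 0.
Best responses: q_F = (282 - 2q_U)/4, q_U = (212 - 2q_F)/4.
Solving the pair: q_F = 176/3, q_U = 71/3.
Price P = 340 - 2·(247/3) = 526/3.
Forge's profit: (526/3 - 58)·(176/3) - 2246 = 4637.5556.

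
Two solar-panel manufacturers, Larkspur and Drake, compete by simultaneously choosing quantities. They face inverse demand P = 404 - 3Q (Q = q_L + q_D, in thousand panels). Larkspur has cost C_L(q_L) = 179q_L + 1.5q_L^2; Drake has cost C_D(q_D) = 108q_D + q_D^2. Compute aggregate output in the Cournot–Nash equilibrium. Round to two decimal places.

46.05

Larkspur's profit: π_L = (404 - 3Q)q_L - (179q_L + (3/2)q_L²). Setting ∂π_L/∂q_L = 0: 225 - 9q_L - 3(q_D) = 0.
Drake's profit: π_D = (404 - 3Q)q_D - (108q_D + q_D²). Setting ∂π_D/∂q_D = 0: 296 - 8q_D - 3(q_L) = 0.
Rearranging gives the reaction functions q_L = (225 - 3q_D)/9 and q_D = (296 - 3q_L)/8.
Solving the pair: q_L = 304/21, q_D = 221/7.
Total output Q = 304/21 + 221/7 = 967/21.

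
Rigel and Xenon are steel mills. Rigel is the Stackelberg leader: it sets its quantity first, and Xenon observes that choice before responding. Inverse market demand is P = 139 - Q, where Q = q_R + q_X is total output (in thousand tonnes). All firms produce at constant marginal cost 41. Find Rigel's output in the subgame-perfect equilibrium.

49

The follower Xenon best-responds to any q_R: π_X = (139 - Q)q_X - 41q_X.
Follower FOC: 98 - q_R - 2q_X = 0, so q_X(q_R) = (98 - q_R)/2.
The leader anticipates this reaction. Substituting into P = 139 - Q gives P = 90 - (1/2)q_R, so π_R = (90 - (1/2)q_R)q_R - 41q_R.
Maximising: ∂π_R/∂q_R = 49 - q_R = 0, giving q_R = 49.
Then q_X = (98 - 49)/2 = 49/2.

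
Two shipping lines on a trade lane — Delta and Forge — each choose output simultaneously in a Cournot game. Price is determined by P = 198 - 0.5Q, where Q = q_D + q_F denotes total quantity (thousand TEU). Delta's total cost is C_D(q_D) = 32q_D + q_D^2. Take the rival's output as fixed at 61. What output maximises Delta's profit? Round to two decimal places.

45.17

With the rival's output fixed at 61, Delta's profit is π_D = (198 - (1/2)·61 - (1/2)q_D)q_D - (32q_D + q_D²) = (335/2 - (1/2)q_D)q_D - (32q_D + q_D²).
∂π_D/∂q_D = 271/2 - 3q_D = 0, so q_D = 271/6.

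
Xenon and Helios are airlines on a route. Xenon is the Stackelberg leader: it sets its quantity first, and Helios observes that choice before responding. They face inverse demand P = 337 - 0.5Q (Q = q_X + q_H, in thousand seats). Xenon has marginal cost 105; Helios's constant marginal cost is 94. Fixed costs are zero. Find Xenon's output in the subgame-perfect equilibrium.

221

Solve by backward induction. Given q_X, the follower Helios maximises π_H = (337 - (1/2)q_X - (1/2)q_H)q_H - 94q_H.
Setting the follower's marginal profit to zero, 243 - (1/2)q_X - q_H = 0, i.e. q_H = (243 - (1/2)q_X).
Xenon substitutes q_H(q_X) into its own profit: π_X = q_X(337 - (1/2)q_X - (243 - (1/2)q_X)/2) - 105q_X = (431/2 - (1/4)q_X)q_X - 105q_X.
Maximising: ∂π_X/∂q_X = 221/2 - (1/2)q_X = 0, giving q_X = 221.
Then q_H = (243 - (1/2)·221) = 265/2.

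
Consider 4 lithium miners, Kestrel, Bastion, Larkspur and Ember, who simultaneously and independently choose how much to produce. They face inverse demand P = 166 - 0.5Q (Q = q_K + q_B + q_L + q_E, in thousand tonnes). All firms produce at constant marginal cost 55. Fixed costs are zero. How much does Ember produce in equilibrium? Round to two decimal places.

44.40

A representative firm's profit is π_i = q_i(166 - 0.5Q) - 55q_i.
Setting ∂π_i/∂q_i = 0 with rivals' quantities fixed: 111 - q_i - (1/2)·Σ_{j≠i} q_j = 0.
With identical firms every q_j equals q_i, so Σ_{j≠i} q_j = 3q_i and 111 = (5/2)q_i, giving q_i = 222/5.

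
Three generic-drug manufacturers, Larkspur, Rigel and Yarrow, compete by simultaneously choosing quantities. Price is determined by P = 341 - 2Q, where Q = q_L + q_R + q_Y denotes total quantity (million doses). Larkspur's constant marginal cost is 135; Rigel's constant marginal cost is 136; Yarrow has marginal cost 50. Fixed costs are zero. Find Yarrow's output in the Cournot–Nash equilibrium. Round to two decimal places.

Larkspur's profit: π_L = (341 - 2Q)q_L - (135q_L). Setting ∂π_L/∂q_L = 0: 206 - 4q_L - 2(q_R + q_Y) = 0.
Rigel's first-order condition: 205 - 4q_R - 2(q_L + q_Y) = 0.
Yarrow's first-order condition: 291 - 4q_Y - 2(q_L + q_R) = 0.
Adding the 3 first-order conditions: 702 − 8Q = 0, so Q = 351/4.
Back-substituting: q_L = (206 − 351/2)/2 = 61/4, q_R = (205 − 351/2)/2 = 59/4, q_Y = (291 − 351/2)/2 = 231/4.

57.75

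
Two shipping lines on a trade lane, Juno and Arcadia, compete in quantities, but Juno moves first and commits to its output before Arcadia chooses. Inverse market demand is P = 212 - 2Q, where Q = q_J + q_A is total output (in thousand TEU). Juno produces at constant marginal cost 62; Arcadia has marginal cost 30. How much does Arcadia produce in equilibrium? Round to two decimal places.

30.75

The follower Arcadia best-responds to any q_J: π_A = (212 - 2Q)q_A - 30q_A.
∂π_A/∂q_A = 182 - 2q_J - 4q_A = 0 gives the reaction function q_A = (182 - 2q_J)/4.
The leader anticipates this reaction. Substituting into P = 212 - 2Q gives P = 121 - q_J, so π_J = (121 - q_J)q_J - 62q_J.
Maximising: ∂π_J/∂q_J = 59 - 2q_J = 0, giving q_J = 59/2.
Then q_A = (182 - 2·(59/2))/4 = 123/4.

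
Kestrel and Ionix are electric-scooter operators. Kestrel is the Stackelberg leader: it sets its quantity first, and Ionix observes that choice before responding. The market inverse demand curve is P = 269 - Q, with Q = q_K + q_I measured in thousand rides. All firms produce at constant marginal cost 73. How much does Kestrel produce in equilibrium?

The follower Ionix best-responds to any q_K: π_I = (269 - Q)q_I - 73q_I.
Setting the follower's marginal profit to zero, 196 - q_K - 2q_I = 0, i.e. q_I = (196 - q_K)/2.
The leader anticipates this reaction. Substituting into P = 269 - Q gives P = 171 - (1/2)q_K, so π_K = (171 - (1/2)q_K)q_K - 73q_K.
Maximising: ∂π_K/∂q_K = 98 - q_K = 0, giving q_K = 98.
Then q_I = (196 - 98)/2 = 49.

98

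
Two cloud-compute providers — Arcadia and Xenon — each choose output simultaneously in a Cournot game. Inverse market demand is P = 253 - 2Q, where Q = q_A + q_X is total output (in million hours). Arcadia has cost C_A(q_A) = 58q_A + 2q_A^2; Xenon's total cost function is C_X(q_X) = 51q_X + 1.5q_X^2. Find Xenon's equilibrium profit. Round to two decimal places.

1945.55

Arcadia's profit: π_A = (253 - 2Q)q_A - (58q_A + 2q_A²). Setting ∂π_A/∂q_A = 0: 195 - 8q_A - 2(q_X) = 0.
Xenon's first-order condition: 202 - 7q_X - 2(q_A) = 0.
So q_A = (195 - 2q_X)/8 and q_X = (202 - 2q_A)/7.
Solving the pair: q_A = 961/52, q_X = 613/26.
Price P = 253 - 2·42.0577 = 168.8846.
Xenon's profit: 168.8846·(613/26) - 51·(613/26) - (3/2)(613/26)² = 1945.5496.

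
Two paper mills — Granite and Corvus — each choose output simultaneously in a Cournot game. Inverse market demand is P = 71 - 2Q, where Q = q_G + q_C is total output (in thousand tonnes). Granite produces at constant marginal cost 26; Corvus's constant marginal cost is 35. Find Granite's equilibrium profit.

162

Granite's profit: π_G = (71 - 2Q)q_G - (26q_G). Setting ∂π_G/∂q_G = 0: 45 - 4q_G - 2(q_C) = 0.
Corvus's first-order condition: 36 - 4q_C - 2(q_G) = 0.
Best responses: q_G = (45 - 2q_C)/4, q_C = (36 - 2q_G)/4.
Solving the pair: q_G = 9, q_C = 9/2.
Price P = 71 - 2·(27/2) = 44.
Granite's profit: (44 - 26)·9 = 162.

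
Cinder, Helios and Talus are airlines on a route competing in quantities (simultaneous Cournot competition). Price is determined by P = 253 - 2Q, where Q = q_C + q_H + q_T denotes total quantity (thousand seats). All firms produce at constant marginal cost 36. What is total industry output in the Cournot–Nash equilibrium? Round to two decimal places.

81.38

A representative firm's profit is π_i = q_i(253 - 2Q) - 36q_i.
Setting ∂π_i/∂q_i = 0 with rivals' quantities fixed: 217 - 4q_i - 2·Σ_{j≠i} q_j = 0.
By symmetry each firm produces the same amount; substituting Σ_{j≠i} q_j = 2q_i yields q_i = 217/8.
Total output Q = 217/8 + 217/8 + 217/8 = 651/8.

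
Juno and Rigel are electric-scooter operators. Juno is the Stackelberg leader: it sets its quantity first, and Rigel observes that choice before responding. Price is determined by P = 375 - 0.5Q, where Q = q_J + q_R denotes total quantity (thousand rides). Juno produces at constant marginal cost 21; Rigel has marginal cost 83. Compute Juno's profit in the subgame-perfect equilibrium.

43264

The follower Rigel best-responds to any q_J: π_R = (375 - 0.5Q)q_R - 83q_R.
Setting the follower's marginal profit to zero, 292 - (1/2)q_J - q_R = 0, i.e. q_R = (292 - (1/2)q_J).
Juno substitutes q_R(q_J) into its own profit: π_J = q_J(375 - (1/2)q_J - (292 - (1/2)q_J)/2) - 21q_J = (229 - (1/4)q_J)q_J - 21q_J.
The leader's first-order condition 208 - (1/2)q_J = 0 yields q_J = 416.
Then q_R = (292 - (1/2)·416) = 84.
Price P = 375 - (1/2)·500 = 125.
Juno's profit: (125 - 21)·416 = 43264.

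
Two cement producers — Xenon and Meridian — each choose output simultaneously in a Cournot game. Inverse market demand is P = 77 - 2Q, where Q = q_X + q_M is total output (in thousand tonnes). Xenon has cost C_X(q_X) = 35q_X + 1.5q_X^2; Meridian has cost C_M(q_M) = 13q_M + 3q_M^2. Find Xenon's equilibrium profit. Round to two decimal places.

Xenon's profit: π_X = (77 - 2Q)q_X - (35q_X + (3/2)q_X²). Setting ∂π_X/∂q_X = 0: 42 - 7q_X - 2(q_M) = 0.
Meridian's profit: π_M = (77 - 2Q)q_M - (13q_M + 3q_M²). Setting ∂π_M/∂q_M = 0: 64 - 10q_M - 2(q_X) = 0.
Rearranging gives the reaction functions q_X = (42 - 2q_M)/7 and q_M = (64 - 2q_X)/10.
Solving the pair: q_X = 146/33, q_M = 182/33.
Price P = 77 - 2·(328/33) = 1885/33.
Xenon's profit: (1885/33)·(146/33) - 35·(146/33) - (3/2)(146/33)² = 68.5087.

68.51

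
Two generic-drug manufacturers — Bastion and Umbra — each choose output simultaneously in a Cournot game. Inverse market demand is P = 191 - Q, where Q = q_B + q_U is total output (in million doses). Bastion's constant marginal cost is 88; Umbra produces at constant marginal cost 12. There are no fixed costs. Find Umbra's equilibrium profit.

7225

Bastion's profit: π_B = (191 - Q)q_B - (88q_B). Setting ∂π_B/∂q_B = 0: 103 - 2q_B - (q_U) = 0.
Umbra's first-order condition: 179 - 2q_U - (q_B) = 0.
So q_B = (103 - q_U)/2 and q_U = (179 - q_B)/2.
Solving the pair: q_B = 9, q_U = 85.
Price P = 191 - 94 = 97.
Umbra's profit: (97 - 12)·85 = 7225.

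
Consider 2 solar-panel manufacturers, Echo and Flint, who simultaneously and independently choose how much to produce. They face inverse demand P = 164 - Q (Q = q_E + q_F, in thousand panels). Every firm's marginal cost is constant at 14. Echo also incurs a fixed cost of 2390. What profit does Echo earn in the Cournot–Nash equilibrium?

Each firm earns π_i = (164 - Q)q_i - 14q_i.
Setting ∂π_i/∂q_i = 0 with rivals' quantities fixed: 150 - 2q_i - q_j = 0.
By symmetry each firm produces the same amount; substituting q_j = q_i yields q_i = 150/3 = 50.
Price P = 164 - 100 = 64.
Echo's profit: (64 - 14)·50 - 2390 = 110.

110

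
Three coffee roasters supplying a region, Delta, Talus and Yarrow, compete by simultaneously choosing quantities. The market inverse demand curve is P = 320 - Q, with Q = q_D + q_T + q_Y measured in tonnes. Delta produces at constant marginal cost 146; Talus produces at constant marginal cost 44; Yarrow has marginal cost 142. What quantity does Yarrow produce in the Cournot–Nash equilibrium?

Delta's profit: π_D = (320 - Q)q_D - (146q_D). Setting ∂π_D/∂q_D = 0: 174 - 2q_D - (q_T + q_Y) = 0.
Talus's profit: π_T = (320 - Q)q_T - (44q_T). Setting ∂π_T/∂q_T = 0: 276 - 2q_T - (q_D + q_Y) = 0.
Yarrow's profit: π_Y = (320 - Q)q_Y - (142q_Y). Setting ∂π_Y/∂q_Y = 0: 178 - 2q_Y - (q_D + q_T) = 0.
Adding the 3 first-order conditions: 628 − 4Q = 0, so Q = 157.
Back-substituting: q_D = (174 − 157) = 17, q_T = (276 − 157) = 119, q_Y = (178 − 157) = 21.

21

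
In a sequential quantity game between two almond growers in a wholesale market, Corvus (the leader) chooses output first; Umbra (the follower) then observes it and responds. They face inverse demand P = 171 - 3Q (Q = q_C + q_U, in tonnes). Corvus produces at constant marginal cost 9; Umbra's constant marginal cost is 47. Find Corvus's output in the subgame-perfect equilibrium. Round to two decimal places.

Solve by backward induction. Given q_C, the follower Umbra maximises π_U = (171 - 3q_C - 3q_U)q_U - 47q_U.
Follower FOC: 124 - 3q_C - 6q_U = 0, so q_U(q_C) = (124 - 3q_C)/6.
The leader anticipates this reaction. Substituting into P = 171 - 3Q gives P = 109 - (3/2)q_C, so π_C = (109 - (3/2)q_C)q_C - 9q_C.
Maximising: ∂π_C/∂q_C = 100 - 3q_C = 0, giving q_C = 100/3.
Then q_U = (124 - 3·(100/3))/6 = 4.

33.33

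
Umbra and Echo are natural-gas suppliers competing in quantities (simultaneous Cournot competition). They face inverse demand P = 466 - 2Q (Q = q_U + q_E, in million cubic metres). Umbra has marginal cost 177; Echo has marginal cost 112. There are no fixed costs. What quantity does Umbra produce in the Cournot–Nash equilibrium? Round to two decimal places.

37.33

Umbra's profit: π_U = (466 - 2Q)q_U - (177q_U). Setting ∂π_U/∂q_U = 0: 289 - 4q_U - 2(q_E) = 0.
Echo's first-order condition: 354 - 4q_E - 2(q_U) = 0.
So q_U = (289 - 2q_E)/4 and q_E = (354 - 2q_U)/4.
Solving the pair: q_U = 112/3, q_E = 419/6.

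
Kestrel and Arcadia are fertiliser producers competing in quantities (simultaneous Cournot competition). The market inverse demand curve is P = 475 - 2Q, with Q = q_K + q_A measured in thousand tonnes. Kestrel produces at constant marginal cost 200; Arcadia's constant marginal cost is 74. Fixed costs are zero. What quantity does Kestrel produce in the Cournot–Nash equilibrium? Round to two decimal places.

Kestrel's profit: π_K = (475 - 2Q)q_K - (200q_K). Setting ∂π_K/∂q_K = 0: 275 - 4q_K - 2(q_A) = 0.
Arcadia's profit: π_A = (475 - 2Q)q_A - (74q_A). Setting ∂π_A/∂q_A = 0: 401 - 4q_A - 2(q_K) = 0.
Rearranging gives the reaction functions q_K = (275 - 2q_A)/4 and q_A = (401 - 2q_K)/4.
Solving the pair: q_K = 149/6, q_A = 527/6.

24.83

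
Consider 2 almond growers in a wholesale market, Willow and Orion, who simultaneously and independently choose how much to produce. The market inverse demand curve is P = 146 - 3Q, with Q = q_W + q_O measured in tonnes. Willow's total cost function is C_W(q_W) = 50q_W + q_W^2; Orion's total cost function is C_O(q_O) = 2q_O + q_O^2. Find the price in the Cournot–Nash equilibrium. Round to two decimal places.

80.55

Willow's profit: π_W = (146 - 3Q)q_W - (50q_W + q_W²). Setting ∂π_W/∂q_W = 0: 96 - 8q_W - 3(q_O) = 0.
Orion's profit: π_O = (146 - 3Q)q_O - (2q_O + q_O²). Setting ∂π_O/∂q_O = 0: 144 - 8q_O - 3(q_W) = 0.
Best responses: q_W = (96 - 3q_O)/8, q_O = (144 - 3q_W)/8.
Substituting one into the other gives q_W = 336/55 and q_O = 864/55.
Total output Q = 240/11, so price P = 146 - 3·(240/11) = 886/11.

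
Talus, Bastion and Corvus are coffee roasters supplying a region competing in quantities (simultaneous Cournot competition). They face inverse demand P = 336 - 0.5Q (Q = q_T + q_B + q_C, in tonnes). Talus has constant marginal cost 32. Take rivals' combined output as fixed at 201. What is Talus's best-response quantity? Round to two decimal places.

203.50

With rivals' combined output fixed at 201, Talus's profit is π_T = (336 - (1/2)·201 - (1/2)q_T)q_T - (32q_T) = (471/2 - (1/2)q_T)q_T - (32q_T).
∂π_T/∂q_T = 407/2 - q_T = 0, so q_T = 407/2.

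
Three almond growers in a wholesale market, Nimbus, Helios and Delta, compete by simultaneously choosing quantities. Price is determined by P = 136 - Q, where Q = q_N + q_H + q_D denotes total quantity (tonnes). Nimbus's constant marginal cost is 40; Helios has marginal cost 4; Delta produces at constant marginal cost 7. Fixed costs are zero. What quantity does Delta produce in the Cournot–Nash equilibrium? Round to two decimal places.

39.75

Nimbus's profit: π_N = (136 - Q)q_N - (40q_N). Setting ∂π_N/∂q_N = 0: 96 - 2q_N - (q_H + q_D) = 0.
Helios's profit: π_H = (136 - Q)q_H - (4q_H). Setting ∂π_H/∂q_H = 0: 132 - 2q_H - (q_N + q_D) = 0.
Delta's first-order condition: 129 - 2q_D - (q_N + q_H) = 0.
Summing all 3 equations gives 357 − 4Q = 0, hence Q = 357/4.
Back-substituting: q_N = (96 − 357/4) = 27/4, q_H = (132 − 357/4) = 171/4, q_D = (129 − 357/4) = 159/4.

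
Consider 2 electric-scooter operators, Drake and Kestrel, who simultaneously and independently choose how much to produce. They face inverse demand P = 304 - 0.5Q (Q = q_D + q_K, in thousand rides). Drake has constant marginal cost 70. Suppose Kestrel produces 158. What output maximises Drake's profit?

155

With the rival's output fixed at 158, Drake's profit is π_D = (304 - (1/2)·158 - (1/2)q_D)q_D - (70q_D) = (225 - (1/2)q_D)q_D - (70q_D).
∂π_D/∂q_D = 155 - q_D = 0, so q_D = 155.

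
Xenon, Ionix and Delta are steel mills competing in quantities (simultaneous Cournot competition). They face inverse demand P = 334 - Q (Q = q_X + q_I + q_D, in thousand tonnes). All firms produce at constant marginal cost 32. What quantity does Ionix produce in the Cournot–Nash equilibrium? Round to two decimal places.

Each firm earns π_i = (334 - Q)q_i - 32q_i.
Setting ∂π_i/∂q_i = 0 with rivals' quantities fixed: 302 - 2q_i - Σ_{j≠i} q_j = 0.
With identical firms every q_j equals q_i, so Σ_{j≠i} q_j = 2q_i and 302 = 4q_i, giving q_i = 151/2.

75.50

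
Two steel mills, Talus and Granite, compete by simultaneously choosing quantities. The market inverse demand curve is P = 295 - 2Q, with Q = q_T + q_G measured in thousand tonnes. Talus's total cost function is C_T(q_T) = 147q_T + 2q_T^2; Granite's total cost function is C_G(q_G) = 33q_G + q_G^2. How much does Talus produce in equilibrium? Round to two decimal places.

8.27

Talus's profit: π_T = (295 - 2Q)q_T - (147q_T + 2q_T²). Setting ∂π_T/∂q_T = 0: 148 - 8q_T - 2(q_G) = 0.
Granite's profit: π_G = (295 - 2Q)q_G - (33q_G + q_G²). Setting ∂π_G/∂q_G = 0: 262 - 6q_G - 2(q_T) = 0.
Rearranging gives the reaction functions q_T = (148 - 2q_G)/8 and q_G = (262 - 2q_T)/6.
Substituting one into the other gives q_T = 91/11 and q_G = 450/11.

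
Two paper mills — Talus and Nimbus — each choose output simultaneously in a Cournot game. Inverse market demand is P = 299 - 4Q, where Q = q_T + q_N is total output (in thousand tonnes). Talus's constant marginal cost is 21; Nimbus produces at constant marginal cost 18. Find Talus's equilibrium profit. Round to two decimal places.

2100.69

Talus's profit: π_T = (299 - 4Q)q_T - (21q_T). Setting ∂π_T/∂q_T = 0: 278 - 8q_T - 4(q_N) = 0.
Nimbus's first-order condition: 281 - 8q_N - 4(q_T) = 0.
Best responses: q_T = (278 - 4q_N)/8, q_N = (281 - 4q_T)/8.
Substituting one into the other gives q_T = 275/12 and q_N = 71/3.
Price P = 299 - 4·(559/12) = 338/3.
Talus's profit: (338/3 - 21)·(275/12) = 2100.6944.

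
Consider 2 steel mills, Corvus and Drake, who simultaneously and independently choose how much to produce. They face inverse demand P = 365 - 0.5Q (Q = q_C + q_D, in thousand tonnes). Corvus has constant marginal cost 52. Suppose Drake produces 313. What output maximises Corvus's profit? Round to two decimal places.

With the rival's output fixed at 313, Corvus's profit is π_C = (365 - (1/2)·313 - (1/2)q_C)q_C - (52q_C) = (417/2 - (1/2)q_C)q_C - (52q_C).
∂π_C/∂q_C = 313/2 - q_C = 0, so q_C = 313/2.

156.50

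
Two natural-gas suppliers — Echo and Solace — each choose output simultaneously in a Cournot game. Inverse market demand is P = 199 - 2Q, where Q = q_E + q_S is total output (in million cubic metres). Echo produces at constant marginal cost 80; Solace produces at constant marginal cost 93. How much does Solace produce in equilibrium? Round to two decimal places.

15.50

Echo's profit: π_E = (199 - 2Q)q_E - (80q_E). Setting ∂π_E/∂q_E = 0: 119 - 4q_E - 2(q_S) = 0.
Solace's profit: π_S = (199 - 2Q)q_S - (93q_S). Setting ∂π_S/∂q_S = 0: 106 - 4q_S - 2(q_E) = 0.
Rearranging gives the reaction functions q_E = (119 - 2q_S)/4 and q_S = (106 - 2q_E)/4.
Substituting one into the other gives q_E = 22 and q_S = 31/2.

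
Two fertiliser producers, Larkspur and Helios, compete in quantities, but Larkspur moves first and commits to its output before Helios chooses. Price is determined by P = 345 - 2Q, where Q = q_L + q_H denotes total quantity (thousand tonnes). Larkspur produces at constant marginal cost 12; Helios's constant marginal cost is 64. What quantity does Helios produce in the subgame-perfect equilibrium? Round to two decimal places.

The follower Helios best-responds to any q_L: π_H = (345 - 2Q)q_H - 64q_H.
Follower FOC: 281 - 2q_L - 4q_H = 0, so q_H(q_L) = (281 - 2q_L)/4.
Larkspur substitutes q_H(q_L) into its own profit: π_L = q_L(345 - 2q_L - (281 - 2q_L)/2) - 12q_L = (409/2 - q_L)q_L - 12q_L.
Leader FOC: 385/2 - 2q_L = 0, so q_L = 385/4.
Then q_H = (281 - 2·(385/4))/4 = 177/8.

22.13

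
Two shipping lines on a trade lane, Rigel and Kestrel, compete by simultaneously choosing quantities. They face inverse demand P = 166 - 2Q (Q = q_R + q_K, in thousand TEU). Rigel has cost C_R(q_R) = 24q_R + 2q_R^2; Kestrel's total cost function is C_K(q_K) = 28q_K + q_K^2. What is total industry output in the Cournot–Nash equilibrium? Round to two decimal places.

Rigel's profit: π_R = (166 - 2Q)q_R - (24q_R + 2q_R²). Setting ∂π_R/∂q_R = 0: 142 - 8q_R - 2(q_K) = 0.
Kestrel's profit: π_K = (166 - 2Q)q_K - (28q_K + q_K²). Setting ∂π_K/∂q_K = 0: 138 - 6q_K - 2(q_R) = 0.
So q_R = (142 - 2q_K)/8 and q_K = (138 - 2q_R)/6.
Substituting one into the other gives q_R = 144/11 and q_K = 205/11.
Total output Q = 144/11 + 205/11 = 349/11.

31.73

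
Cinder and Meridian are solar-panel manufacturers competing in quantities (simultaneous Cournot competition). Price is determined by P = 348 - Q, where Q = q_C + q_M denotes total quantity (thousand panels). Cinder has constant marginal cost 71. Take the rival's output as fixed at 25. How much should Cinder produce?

126

With the rival's output fixed at 25, Cinder's profit is π_C = (348 - 25 - q_C)q_C - (71q_C) = (323 - q_C)q_C - (71q_C).
∂π_C/∂q_C = 252 - 2q_C = 0, so q_C = 126.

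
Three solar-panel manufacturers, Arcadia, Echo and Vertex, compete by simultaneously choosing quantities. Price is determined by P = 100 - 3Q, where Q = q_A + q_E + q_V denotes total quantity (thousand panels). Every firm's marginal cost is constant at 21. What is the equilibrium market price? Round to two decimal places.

Each firm earns π_i = (100 - 3Q)q_i - 21q_i.
First-order condition (treating rivals' output as given): 79 - 6q_i - 3·Σ_{j≠i} q_j = 0.
With identical firms every q_j equals q_i, so Σ_{j≠i} q_j = 2q_i and 79 = 12q_i, giving q_i = 79/12.
Total output Q = 79/4, so price P = 100 - 3·(79/4) = 163/4.

40.75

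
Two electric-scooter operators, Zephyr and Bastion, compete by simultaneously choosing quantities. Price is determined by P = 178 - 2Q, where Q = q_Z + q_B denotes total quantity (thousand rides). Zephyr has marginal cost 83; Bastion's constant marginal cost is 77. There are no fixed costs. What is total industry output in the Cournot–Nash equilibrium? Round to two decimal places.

32.67

Zephyr's profit: π_Z = (178 - 2Q)q_Z - (83q_Z). Setting ∂π_Z/∂q_Z = 0: 95 - 4q_Z - 2(q_B) = 0.
Bastion's first-order condition: 101 - 4q_B - 2(q_Z) = 0.
Rearranging gives the reaction functions q_Z = (95 - 2q_B)/4 and q_B = (101 - 2q_Z)/4.
Solving the pair: q_Z = 89/6, q_B = 107/6.
Total output Q = 89/6 + 107/6 = 98/3.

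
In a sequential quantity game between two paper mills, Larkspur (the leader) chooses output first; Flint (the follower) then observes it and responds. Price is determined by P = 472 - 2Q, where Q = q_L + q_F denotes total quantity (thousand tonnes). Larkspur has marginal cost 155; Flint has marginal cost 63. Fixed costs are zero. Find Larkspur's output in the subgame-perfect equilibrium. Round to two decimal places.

Solve by backward induction. Given q_L, the follower Flint maximises π_F = (472 - 2q_L - 2q_F)q_F - 63q_F.
Follower FOC: 409 - 2q_L - 4q_F = 0, so q_F(q_L) = (409 - 2q_L)/4.
Larkspur substitutes q_F(q_L) into its own profit: π_L = q_L(472 - 2q_L - (409 - 2q_L)/2) - 155q_L = (535/2 - q_L)q_L - 155q_L.
Leader FOC: 225/2 - 2q_L = 0, so q_L = 225/4.
Then q_F = (409 - 2·(225/4))/4 = 593/8.

56.25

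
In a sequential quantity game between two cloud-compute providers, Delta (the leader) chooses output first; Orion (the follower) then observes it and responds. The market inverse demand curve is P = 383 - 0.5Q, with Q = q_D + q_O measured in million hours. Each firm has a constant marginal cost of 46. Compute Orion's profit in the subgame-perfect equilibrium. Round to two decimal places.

14196.13

The follower Orion best-responds to any q_D: π_O = (383 - 0.5Q)q_O - 46q_O.
Follower FOC: 337 - (1/2)q_D - q_O = 0, so q_O(q_D) = (337 - (1/2)q_D).
The leader anticipates this reaction. Substituting into P = 383 - 0.5Q gives P = 429/2 - (1/4)q_D, so π_D = (429/2 - (1/4)q_D)q_D - 46q_D.
Leader FOC: 337/2 - (1/2)q_D = 0, so q_D = 337.
Then q_O = (337 - (1/2)·337) = 337/2.
Price P = 383 - (1/2)·(1011/2) = 521/4.
Orion's profit: (521/4 - 46)·(337/2) = 14196.1250.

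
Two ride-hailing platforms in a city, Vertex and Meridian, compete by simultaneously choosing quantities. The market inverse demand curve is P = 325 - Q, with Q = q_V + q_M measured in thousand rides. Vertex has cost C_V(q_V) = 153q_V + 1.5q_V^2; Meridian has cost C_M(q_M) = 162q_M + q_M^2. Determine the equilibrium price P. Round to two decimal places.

Vertex's profit: π_V = (325 - Q)q_V - (153q_V + (3/2)q_V²). Setting ∂π_V/∂q_V = 0: 172 - 5q_V - (q_M) = 0.
Meridian's first-order condition: 163 - 4q_M - (q_V) = 0.
Rearranging gives the reaction functions q_V = (172 - q_M)/5 and q_M = (163 - q_V)/4.
Substituting one into the other gives q_V = 525/19 and q_M = 643/19.
Total output Q = 1168/19, so price P = 325 - 1168/19 = 263.5263.

263.53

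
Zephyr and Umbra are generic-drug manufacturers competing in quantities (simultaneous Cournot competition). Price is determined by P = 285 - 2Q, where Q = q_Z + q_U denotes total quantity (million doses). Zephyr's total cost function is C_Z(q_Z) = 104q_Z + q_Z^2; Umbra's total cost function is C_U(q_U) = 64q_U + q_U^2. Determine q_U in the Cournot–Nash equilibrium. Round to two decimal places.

Zephyr's profit: π_Z = (285 - 2Q)q_Z - (104q_Z + q_Z²). Setting ∂π_Z/∂q_Z = 0: 181 - 6q_Z - 2(q_U) = 0.
Umbra's profit: π_U = (285 - 2Q)q_U - (64q_U + q_U²). Setting ∂π_U/∂q_U = 0: 221 - 6q_U - 2(q_Z) = 0.
So q_Z = (181 - 2q_U)/6 and q_U = (221 - 2q_Z)/6.
Solving the pair: q_Z = 161/8, q_U = 241/8.

30.13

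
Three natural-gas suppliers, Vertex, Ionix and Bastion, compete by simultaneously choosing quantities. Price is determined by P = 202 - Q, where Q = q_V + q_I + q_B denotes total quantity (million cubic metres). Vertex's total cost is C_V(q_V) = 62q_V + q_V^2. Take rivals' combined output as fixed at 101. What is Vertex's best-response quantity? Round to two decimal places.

9.75

With rivals' combined output fixed at 101, Vertex's profit is π_V = (202 - 101 - q_V)q_V - (62q_V + q_V²) = (101 - q_V)q_V - (62q_V + q_V²).
∂π_V/∂q_V = 39 - 4q_V = 0, so q_V = 39/4.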